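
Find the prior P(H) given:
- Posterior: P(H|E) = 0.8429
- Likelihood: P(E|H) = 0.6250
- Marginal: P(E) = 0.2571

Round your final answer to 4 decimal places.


From Bayes' theorem: P(H|E) = P(E|H) × P(H) / P(E)

Rearranging for P(H):
P(H) = P(H|E) × P(E) / P(E|H)
     = 0.8429 × 0.2571 / 0.6250
     = 0.21670959 / 0.6250
     = 0.3467


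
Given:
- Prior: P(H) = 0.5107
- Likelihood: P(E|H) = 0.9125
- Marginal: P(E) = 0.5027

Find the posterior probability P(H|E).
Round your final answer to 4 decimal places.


Using Bayes' theorem:

P(H|E) = P(E|H) × P(H) / P(E)
       = 0.9125 × 0.5107 / 0.5027
       = 0.46601375 / 0.5027
       = 0.9270

The evidence strengthens our belief in H.
Prior: 0.5107 → Posterior: 0.9270


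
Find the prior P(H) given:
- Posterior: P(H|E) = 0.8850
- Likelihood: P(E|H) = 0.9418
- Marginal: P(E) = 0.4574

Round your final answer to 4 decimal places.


From Bayes' theorem: P(H|E) = P(E|H) × P(H) / P(E)

Rearranging for P(H):
P(H) = P(H|E) × P(E) / P(E|H)
     = 0.8850 × 0.4574 / 0.9418
     = 0.40479900 / 0.9418
     = 0.4298


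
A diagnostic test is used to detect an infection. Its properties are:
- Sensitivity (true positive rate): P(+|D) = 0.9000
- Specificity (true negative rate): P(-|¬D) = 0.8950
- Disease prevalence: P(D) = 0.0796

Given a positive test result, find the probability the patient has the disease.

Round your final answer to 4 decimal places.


Let D = has disease, + = positive test

Given:
- P(D) = 0.0796 (prevalence)
- P(+|D) = 0.9000 (sensitivity)
- P(-|¬D) = 0.8950 (specificity)
- P(+|¬D) = 0.1050 (false positive rate = 1 - specificity)

Step 1: Find P(+)
P(+) = P(+|D)P(D) + P(+|¬D)P(¬D)
     = 0.9000 × 0.0796 + 0.1050 × 0.9204
     = 0.07164000 + 0.09664200
     = 0.16828200

Step 2: Apply Bayes' theorem for P(D|+)
P(D|+) = P(+|D)P(D) / P(+)
       = 0.07164000 / 0.16828200
       = 0.4257


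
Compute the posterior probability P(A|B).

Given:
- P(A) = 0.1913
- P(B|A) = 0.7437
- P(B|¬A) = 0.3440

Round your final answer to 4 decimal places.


Bayes' theorem: P(A|B) = P(B|A) × P(A) / P(B)

Step 1: Calculate P(B) using law of total probability
P(B) = P(B|A)P(A) + P(B|¬A)P(¬A)
     = 0.7437 × 0.1913 + 0.3440 × 0.8087
     = 0.14226981 + 0.27819280
     = 0.42046261

Step 2: Apply Bayes' theorem
P(A|B) = P(B|A) × P(A) / P(B)
       = 0.14226981 / 0.42046261
       = 0.3384


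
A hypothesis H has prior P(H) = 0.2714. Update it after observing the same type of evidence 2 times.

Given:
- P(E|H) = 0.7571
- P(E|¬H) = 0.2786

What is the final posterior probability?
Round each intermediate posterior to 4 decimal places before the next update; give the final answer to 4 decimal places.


Sequential Bayesian updating:

Initial prior: P(H) = 0.2714

Update 1:
  P(E) = 0.7571 × 0.2714 + 0.2786 × 0.7286 = 0.20547694 + 0.20298796 = 0.40846490
  P(H|E) = 0.20547694 / 0.40846490 = 0.5030

Update 2:
  P(E) = 0.7571 × 0.5030 + 0.2786 × 0.4970 = 0.38082130 + 0.13846420 = 0.51928550
  P(H|E) = 0.38082130 / 0.51928550 = 0.7334

Final posterior: 0.7334


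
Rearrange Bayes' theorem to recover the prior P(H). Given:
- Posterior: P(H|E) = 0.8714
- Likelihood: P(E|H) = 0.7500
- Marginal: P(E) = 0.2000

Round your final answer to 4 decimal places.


From Bayes' theorem: P(H|E) = P(E|H) × P(H) / P(E)

Rearranging for P(H):
P(H) = P(H|E) × P(E) / P(E|H)
     = 0.8714 × 0.2000 / 0.7500
     = 0.17428000 / 0.7500
     = 0.2324


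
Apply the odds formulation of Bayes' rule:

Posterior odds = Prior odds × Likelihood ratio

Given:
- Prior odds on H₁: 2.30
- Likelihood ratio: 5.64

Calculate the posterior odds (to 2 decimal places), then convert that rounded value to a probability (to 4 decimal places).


Step 1: Calculate posterior odds
Posterior odds = Prior odds × LR
               = 2.30 × 5.64
               = 12.97

Step 2: Convert to probability
P(H₁|E) = Posterior odds / (1 + Posterior odds)
       = 12.97 / (1 + 12.97)
       = 12.97 / 13.97
       = 0.9284

The evidence increased P(H₁) from 0.6970 to 0.9284.


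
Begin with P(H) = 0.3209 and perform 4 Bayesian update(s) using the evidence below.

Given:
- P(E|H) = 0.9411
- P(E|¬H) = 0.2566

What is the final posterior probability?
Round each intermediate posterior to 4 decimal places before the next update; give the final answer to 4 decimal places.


Sequential Bayesian updating:

Initial prior: P(H) = 0.3209

Update 1:
  P(E) = 0.9411 × 0.3209 + 0.2566 × 0.6791 = 0.30199899 + 0.17425706 = 0.47625605
  P(H|E) = 0.30199899 / 0.47625605 = 0.6341

Update 2:
  P(E) = 0.9411 × 0.6341 + 0.2566 × 0.3659 = 0.59675151 + 0.09388994 = 0.69064145
  P(H|E) = 0.59675151 / 0.69064145 = 0.8641

Update 3:
  P(E) = 0.9411 × 0.8641 + 0.2566 × 0.1359 = 0.81320451 + 0.03487194 = 0.84807645
  P(H|E) = 0.81320451 / 0.84807645 = 0.9589

Update 4:
  P(E) = 0.9411 × 0.9589 + 0.2566 × 0.0411 = 0.90242079 + 0.01054626 = 0.91296705
  P(H|E) = 0.90242079 / 0.91296705 = 0.9884

Final posterior: 0.9884


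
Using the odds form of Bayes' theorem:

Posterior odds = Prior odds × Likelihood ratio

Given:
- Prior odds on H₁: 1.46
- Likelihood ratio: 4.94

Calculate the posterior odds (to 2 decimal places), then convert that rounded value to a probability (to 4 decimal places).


Step 1: Calculate posterior odds
Posterior odds = Prior odds × LR
               = 1.46 × 4.94
               = 7.21

Step 2: Convert to probability
P(H₁|E) = Posterior odds / (1 + Posterior odds)
       = 7.21 / (1 + 7.21)
       = 7.21 / 8.21
       = 0.8782

The evidence increased P(H₁) from 0.5935 to 0.8782.


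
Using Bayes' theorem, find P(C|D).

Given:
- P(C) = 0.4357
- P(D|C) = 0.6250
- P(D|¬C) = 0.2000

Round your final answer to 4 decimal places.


Bayes' theorem: P(C|D) = P(D|C) × P(C) / P(D)

Step 1: Calculate P(D) using law of total probability
P(D) = P(D|C)P(C) + P(D|¬C)P(¬C)
     = 0.6250 × 0.4357 + 0.2000 × 0.5643
     = 0.27231250 + 0.11286000
     = 0.38517250

Step 2: Apply Bayes' theorem
P(C|D) = P(D|C) × P(C) / P(D)
       = 0.27231250 / 0.38517250
       = 0.7070


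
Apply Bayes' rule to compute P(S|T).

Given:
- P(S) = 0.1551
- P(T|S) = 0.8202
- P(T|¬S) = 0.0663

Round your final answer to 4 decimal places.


Bayes' theorem: P(S|T) = P(T|S) × P(S) / P(T)

Step 1: Calculate P(T) using law of total probability
P(T) = P(T|S)P(S) + P(T|¬S)P(¬S)
     = 0.8202 × 0.1551 + 0.0663 × 0.8449
     = 0.12721302 + 0.05601687
     = 0.18322989

Step 2: Apply Bayes' theorem
P(S|T) = P(T|S) × P(S) / P(T)
       = 0.12721302 / 0.18322989
       = 0.6943


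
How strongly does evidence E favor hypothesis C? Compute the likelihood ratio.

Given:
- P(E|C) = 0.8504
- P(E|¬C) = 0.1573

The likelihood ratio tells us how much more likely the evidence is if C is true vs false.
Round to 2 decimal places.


Likelihood Ratio (LR) = P(E|C) / P(E|¬C)

LR = 0.8504 / 0.1573
   = 5.41

The evidence is 5.41 times more likely if C is true than if C is false.
Because LR exceeds 1, E is evidence for C.


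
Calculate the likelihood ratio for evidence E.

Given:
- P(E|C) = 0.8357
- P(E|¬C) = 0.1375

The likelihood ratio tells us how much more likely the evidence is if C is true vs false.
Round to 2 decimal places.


Likelihood Ratio (LR) = P(E|C) / P(E|¬C)

LR = 0.8357 / 0.1375
   = 6.08

The evidence is 6.08 times more likely if C is true than if C is false.
LR > 1, so observing E raises the odds in favor of C.


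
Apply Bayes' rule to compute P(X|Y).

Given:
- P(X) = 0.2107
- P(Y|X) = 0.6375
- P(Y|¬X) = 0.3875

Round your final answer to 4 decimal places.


Bayes' theorem: P(X|Y) = P(Y|X) × P(X) / P(Y)

Step 1: Calculate P(Y) using law of total probability
P(Y) = P(Y|X)P(X) + P(Y|¬X)P(¬X)
     = 0.6375 × 0.2107 + 0.3875 × 0.7893
     = 0.13432125 + 0.30585375
     = 0.44017500

Step 2: Apply Bayes' theorem
P(X|Y) = P(Y|X) × P(X) / P(Y)
       = 0.13432125 / 0.44017500
       = 0.3052


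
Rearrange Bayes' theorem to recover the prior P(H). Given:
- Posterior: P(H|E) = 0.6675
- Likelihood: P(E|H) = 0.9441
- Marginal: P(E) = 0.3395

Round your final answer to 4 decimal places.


From Bayes' theorem: P(H|E) = P(E|H) × P(H) / P(E)

Rearranging for P(H):
P(H) = P(H|E) × P(E) / P(E|H)
     = 0.6675 × 0.3395 / 0.9441
     = 0.22661625 / 0.9441
     = 0.2400


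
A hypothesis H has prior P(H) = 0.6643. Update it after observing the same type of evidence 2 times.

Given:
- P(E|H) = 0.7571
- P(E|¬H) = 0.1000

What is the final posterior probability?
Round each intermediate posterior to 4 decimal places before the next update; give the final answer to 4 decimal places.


Sequential Bayesian updating:

Initial prior: P(H) = 0.6643

Update 1:
  P(E) = 0.7571 × 0.6643 + 0.1000 × 0.3357 = 0.50294153 + 0.03357000 = 0.53651153
  P(H|E) = 0.50294153 / 0.53651153 = 0.9374

Update 2:
  P(E) = 0.7571 × 0.9374 + 0.1000 × 0.0626 = 0.70970554 + 0.00626000 = 0.71596554
  P(H|E) = 0.70970554 / 0.71596554 = 0.9913

Final posterior: 0.9913


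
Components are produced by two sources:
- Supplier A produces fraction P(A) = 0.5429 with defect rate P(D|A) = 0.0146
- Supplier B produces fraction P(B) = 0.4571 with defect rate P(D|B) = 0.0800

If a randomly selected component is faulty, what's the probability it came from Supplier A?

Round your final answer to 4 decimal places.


Let A = from Supplier A, D = faulty

Given:
- P(A) = 0.5429, P(B) = 0.4571
- P(D|A) = 0.0146, P(D|B) = 0.0800

Step 1: Find P(D)
P(D) = P(D|A)P(A) + P(D|B)P(B)
     = 0.0146 × 0.5429 + 0.0800 × 0.4571
     = 0.00792634 + 0.03656800
     = 0.04449434

Step 2: Apply Bayes' theorem
P(A|D) = P(D|A)P(A) / P(D)
       = 0.00792634 / 0.04449434
       = 0.1781


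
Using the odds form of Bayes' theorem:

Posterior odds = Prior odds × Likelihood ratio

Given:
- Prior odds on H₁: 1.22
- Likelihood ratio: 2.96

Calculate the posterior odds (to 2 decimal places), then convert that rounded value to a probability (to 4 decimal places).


Step 1: Calculate posterior odds
Posterior odds = Prior odds × LR
               = 1.22 × 2.96
               = 3.61

Step 2: Convert to probability
P(H₁|E) = Posterior odds / (1 + Posterior odds)
       = 3.61 / (1 + 3.61)
       = 3.61 / 4.61
       = 0.7831

The evidence increased P(H₁) from 0.5495 to 0.7831.


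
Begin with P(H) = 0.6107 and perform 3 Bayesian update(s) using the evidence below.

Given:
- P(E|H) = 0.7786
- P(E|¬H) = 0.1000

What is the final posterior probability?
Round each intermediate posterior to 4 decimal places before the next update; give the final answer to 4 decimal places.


Sequential Bayesian updating:

Initial prior: P(H) = 0.6107

Update 1:
  P(E) = 0.7786 × 0.6107 + 0.1000 × 0.3893 = 0.47549102 + 0.03893000 = 0.51442102
  P(H|E) = 0.47549102 / 0.51442102 = 0.9243

Update 2:
  P(E) = 0.7786 × 0.9243 + 0.1000 × 0.0757 = 0.71965998 + 0.00757000 = 0.72722998
  P(H|E) = 0.71965998 / 0.72722998 = 0.9896

Update 3:
  P(E) = 0.7786 × 0.9896 + 0.1000 × 0.0104 = 0.77050256 + 0.00104000 = 0.77154256
  P(H|E) = 0.77050256 / 0.77154256 = 0.9987

Final posterior: 0.9987


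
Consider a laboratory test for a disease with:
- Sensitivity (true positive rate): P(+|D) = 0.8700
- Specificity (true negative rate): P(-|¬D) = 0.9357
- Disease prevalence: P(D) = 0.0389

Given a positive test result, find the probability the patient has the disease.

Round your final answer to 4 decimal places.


Let D = has disease, + = positive test

Given:
- P(D) = 0.0389 (prevalence)
- P(+|D) = 0.8700 (sensitivity)
- P(-|¬D) = 0.9357 (specificity)
- P(+|¬D) = 0.0643 (false positive rate = 1 - specificity)

Step 1: Find P(+)
P(+) = P(+|D)P(D) + P(+|¬D)P(¬D)
     = 0.8700 × 0.0389 + 0.0643 × 0.9611
     = 0.03384300 + 0.06179873
     = 0.09564173

Step 2: Apply Bayes' theorem for P(D|+)
P(D|+) = P(+|D)P(D) / P(+)
       = 0.03384300 / 0.09564173
       = 0.3539


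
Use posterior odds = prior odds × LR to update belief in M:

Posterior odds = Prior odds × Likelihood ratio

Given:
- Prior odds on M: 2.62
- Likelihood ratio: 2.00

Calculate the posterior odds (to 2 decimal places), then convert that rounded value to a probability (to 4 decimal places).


Step 1: Calculate posterior odds
Posterior odds = Prior odds × LR
               = 2.62 × 2.00
               = 5.24

Step 2: Convert to probability
P(M|E) = Posterior odds / (1 + Posterior odds)
       = 5.24 / (1 + 5.24)
       = 5.24 / 6.24
       = 0.8397

The evidence increased P(M) from 0.7238 to 0.8397.


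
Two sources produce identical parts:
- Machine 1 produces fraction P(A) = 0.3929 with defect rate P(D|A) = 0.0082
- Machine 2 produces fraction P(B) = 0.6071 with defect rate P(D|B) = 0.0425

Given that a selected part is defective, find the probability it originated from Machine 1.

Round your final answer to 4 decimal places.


Let A = from Machine 1, D = defective

Given:
- P(A) = 0.3929, P(B) = 0.6071
- P(D|A) = 0.0082, P(D|B) = 0.0425

Step 1: Find P(D)
P(D) = P(D|A)P(A) + P(D|B)P(B)
     = 0.0082 × 0.3929 + 0.0425 × 0.6071
     = 0.00322178 + 0.02580175
     = 0.02902353

Step 2: Apply Bayes' theorem
P(A|D) = P(D|A)P(A) / P(D)
       = 0.00322178 / 0.02902353
       = 0.1110


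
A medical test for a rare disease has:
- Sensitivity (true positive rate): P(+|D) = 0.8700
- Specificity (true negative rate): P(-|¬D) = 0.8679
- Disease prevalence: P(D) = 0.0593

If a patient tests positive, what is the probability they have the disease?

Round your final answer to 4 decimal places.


Let D = has disease, + = positive test

Given:
- P(D) = 0.0593 (prevalence)
- P(+|D) = 0.8700 (sensitivity)
- P(-|¬D) = 0.8679 (specificity)
- P(+|¬D) = 0.1321 (false positive rate = 1 - specificity)

Step 1: Find P(+)
P(+) = P(+|D)P(D) + P(+|¬D)P(¬D)
     = 0.8700 × 0.0593 + 0.1321 × 0.9407
     = 0.05159100 + 0.12426647
     = 0.17585747

Step 2: Apply Bayes' theorem for P(D|+)
P(D|+) = P(+|D)P(D) / P(+)
       = 0.05159100 / 0.17585747
       = 0.2934


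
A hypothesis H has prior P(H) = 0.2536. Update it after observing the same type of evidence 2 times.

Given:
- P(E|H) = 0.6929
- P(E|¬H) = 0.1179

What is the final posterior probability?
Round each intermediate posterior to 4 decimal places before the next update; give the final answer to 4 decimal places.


Sequential Bayesian updating:

Initial prior: P(H) = 0.2536

Update 1:
  P(E) = 0.6929 × 0.2536 + 0.1179 × 0.7464 = 0.17571944 + 0.08800056 = 0.26372000
  P(H|E) = 0.17571944 / 0.26372000 = 0.6663

Update 2:
  P(E) = 0.6929 × 0.6663 + 0.1179 × 0.3337 = 0.46167927 + 0.03934323 = 0.50102250
  P(H|E) = 0.46167927 / 0.50102250 = 0.9215

Final posterior: 0.9215


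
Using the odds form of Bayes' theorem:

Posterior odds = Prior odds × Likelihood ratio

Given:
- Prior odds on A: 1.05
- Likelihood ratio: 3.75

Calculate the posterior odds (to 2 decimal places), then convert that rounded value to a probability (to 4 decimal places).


Step 1: Calculate posterior odds
Posterior odds = Prior odds × LR
               = 1.05 × 3.75
               = 3.94

Step 2: Convert to probability
P(A|E) = Posterior odds / (1 + Posterior odds)
       = 3.94 / (1 + 3.94)
       = 3.94 / 4.94
       = 0.7976

The evidence increased P(A) from 0.5122 to 0.7976.


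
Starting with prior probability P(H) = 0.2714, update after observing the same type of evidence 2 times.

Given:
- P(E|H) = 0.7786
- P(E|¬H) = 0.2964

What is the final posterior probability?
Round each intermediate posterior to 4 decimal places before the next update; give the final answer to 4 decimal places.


Sequential Bayesian updating:

Initial prior: P(H) = 0.2714

Update 1:
  P(E) = 0.7786 × 0.2714 + 0.2964 × 0.7286 = 0.21131204 + 0.21595704 = 0.42726908
  P(H|E) = 0.21131204 / 0.42726908 = 0.4946

Update 2:
  P(E) = 0.7786 × 0.4946 + 0.2964 × 0.5054 = 0.38509556 + 0.14980056 = 0.53489612
  P(H|E) = 0.38509556 / 0.53489612 = 0.7199

Final posterior: 0.7199


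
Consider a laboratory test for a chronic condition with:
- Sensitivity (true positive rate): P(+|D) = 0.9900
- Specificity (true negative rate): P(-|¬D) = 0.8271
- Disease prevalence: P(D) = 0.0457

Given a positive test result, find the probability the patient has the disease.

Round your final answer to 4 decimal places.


Let D = has disease, + = positive test

Given:
- P(D) = 0.0457 (prevalence)
- P(+|D) = 0.9900 (sensitivity)
- P(-|¬D) = 0.8271 (specificity)
- P(+|¬D) = 0.1729 (false positive rate = 1 - specificity)

Step 1: Find P(+)
P(+) = P(+|D)P(D) + P(+|¬D)P(¬D)
     = 0.9900 × 0.0457 + 0.1729 × 0.9543
     = 0.04524300 + 0.16499847
     = 0.21024147

Step 2: Apply Bayes' theorem for P(D|+)
P(D|+) = P(+|D)P(D) / P(+)
       = 0.04524300 / 0.21024147
       = 0.2152


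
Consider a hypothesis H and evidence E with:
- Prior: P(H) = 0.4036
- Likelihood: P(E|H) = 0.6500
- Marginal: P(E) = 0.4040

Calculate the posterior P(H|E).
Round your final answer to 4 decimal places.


Using Bayes' theorem:

P(H|E) = P(E|H) × P(H) / P(E)
       = 0.6500 × 0.4036 / 0.4040
       = 0.26234000 / 0.4040
       = 0.6494

The evidence strengthens our belief in H.
Prior: 0.4036 → Posterior: 0.6494


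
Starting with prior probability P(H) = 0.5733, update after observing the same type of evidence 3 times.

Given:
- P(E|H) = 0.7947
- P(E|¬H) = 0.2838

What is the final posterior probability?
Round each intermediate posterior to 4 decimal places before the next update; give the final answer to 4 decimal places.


Sequential Bayesian updating:

Initial prior: P(H) = 0.5733

Update 1:
  P(E) = 0.7947 × 0.5733 + 0.2838 × 0.4267 = 0.45560151 + 0.12109746 = 0.57669897
  P(H|E) = 0.45560151 / 0.57669897 = 0.7900

Update 2:
  P(E) = 0.7947 × 0.7900 + 0.2838 × 0.2100 = 0.62781300 + 0.05959800 = 0.68741100
  P(H|E) = 0.62781300 / 0.68741100 = 0.9133

Update 3:
  P(E) = 0.7947 × 0.9133 + 0.2838 × 0.0867 = 0.72579951 + 0.02460546 = 0.75040497
  P(H|E) = 0.72579951 / 0.75040497 = 0.9672

Final posterior: 0.9672


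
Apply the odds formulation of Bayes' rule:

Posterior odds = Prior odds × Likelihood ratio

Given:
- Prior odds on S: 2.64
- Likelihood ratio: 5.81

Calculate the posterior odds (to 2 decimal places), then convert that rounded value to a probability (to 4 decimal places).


Step 1: Calculate posterior odds
Posterior odds = Prior odds × LR
               = 2.64 × 5.81
               = 15.34

Step 2: Convert to probability
P(S|E) = Posterior odds / (1 + Posterior odds)
       = 15.34 / (1 + 15.34)
       = 15.34 / 16.34
       = 0.9388

The evidence increased P(S) from 0.7253 to 0.9388.


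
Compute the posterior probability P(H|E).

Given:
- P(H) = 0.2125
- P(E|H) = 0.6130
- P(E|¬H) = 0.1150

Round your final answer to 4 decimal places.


Bayes' theorem: P(H|E) = P(E|H) × P(H) / P(E)

Step 1: Calculate P(E) using law of total probability
P(E) = P(E|H)P(H) + P(E|¬H)P(¬H)
     = 0.6130 × 0.2125 + 0.1150 × 0.7875
     = 0.13026250 + 0.09056250
     = 0.22082500

Step 2: Apply Bayes' theorem
P(H|E) = P(E|H) × P(H) / P(E)
       = 0.13026250 / 0.22082500
       = 0.5899


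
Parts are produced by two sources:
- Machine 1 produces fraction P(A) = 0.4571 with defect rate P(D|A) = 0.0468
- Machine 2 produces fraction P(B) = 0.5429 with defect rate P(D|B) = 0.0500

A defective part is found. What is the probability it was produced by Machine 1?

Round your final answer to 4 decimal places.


Let A = from Machine 1, D = defective

Given:
- P(A) = 0.4571, P(B) = 0.5429
- P(D|A) = 0.0468, P(D|B) = 0.0500

Step 1: Find P(D)
P(D) = P(D|A)P(A) + P(D|B)P(B)
     = 0.0468 × 0.4571 + 0.0500 × 0.5429
     = 0.02139228 + 0.02714500
     = 0.04853728

Step 2: Apply Bayes' theorem
P(A|D) = P(D|A)P(A) / P(D)
       = 0.02139228 / 0.04853728
       = 0.4407


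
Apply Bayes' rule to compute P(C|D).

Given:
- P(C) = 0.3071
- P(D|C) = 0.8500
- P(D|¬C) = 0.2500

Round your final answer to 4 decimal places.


Bayes' theorem: P(C|D) = P(D|C) × P(C) / P(D)

Step 1: Calculate P(D) using law of total probability
P(D) = P(D|C)P(C) + P(D|¬C)P(¬C)
     = 0.8500 × 0.3071 + 0.2500 × 0.6929
     = 0.26103500 + 0.17322500
     = 0.43426000

Step 2: Apply Bayes' theorem
P(C|D) = P(D|C) × P(C) / P(D)
       = 0.26103500 / 0.43426000
       = 0.6011


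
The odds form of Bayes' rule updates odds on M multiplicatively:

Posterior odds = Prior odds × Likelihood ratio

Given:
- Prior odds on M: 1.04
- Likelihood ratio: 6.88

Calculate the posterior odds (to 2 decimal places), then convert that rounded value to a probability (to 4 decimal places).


Step 1: Calculate posterior odds
Posterior odds = Prior odds × LR
               = 1.04 × 6.88
               = 7.16

Step 2: Convert to probability
P(M|E) = Posterior odds / (1 + Posterior odds)
       = 7.16 / (1 + 7.16)
       = 7.16 / 8.16
       = 0.8775

The evidence increased P(M) from 0.5098 to 0.8775.


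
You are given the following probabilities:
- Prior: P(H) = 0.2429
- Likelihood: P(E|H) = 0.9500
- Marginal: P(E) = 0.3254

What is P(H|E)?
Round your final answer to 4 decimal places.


Using Bayes' theorem:

P(H|E) = P(E|H) × P(H) / P(E)
       = 0.9500 × 0.2429 / 0.3254
       = 0.23075500 / 0.3254
       = 0.7091

The evidence strengthens our belief in H.
Prior: 0.2429 → Posterior: 0.7091


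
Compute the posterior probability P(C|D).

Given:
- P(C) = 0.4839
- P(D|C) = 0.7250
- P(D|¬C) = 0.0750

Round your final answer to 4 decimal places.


Bayes' theorem: P(C|D) = P(D|C) × P(C) / P(D)

Step 1: Calculate P(D) using law of total probability
P(D) = P(D|C)P(C) + P(D|¬C)P(¬C)
     = 0.7250 × 0.4839 + 0.0750 × 0.5161
     = 0.35082750 + 0.03870750
     = 0.38953500

Step 2: Apply Bayes' theorem
P(C|D) = P(D|C) × P(C) / P(D)
       = 0.35082750 / 0.38953500
       = 0.9006


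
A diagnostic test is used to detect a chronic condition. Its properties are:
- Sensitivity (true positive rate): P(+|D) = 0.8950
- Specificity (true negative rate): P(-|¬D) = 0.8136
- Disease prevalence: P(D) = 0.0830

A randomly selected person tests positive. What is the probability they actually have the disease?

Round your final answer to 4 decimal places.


Let D = has disease, + = positive test

Given:
- P(D) = 0.0830 (prevalence)
- P(+|D) = 0.8950 (sensitivity)
- P(-|¬D) = 0.8136 (specificity)
- P(+|¬D) = 0.1864 (false positive rate = 1 - specificity)

Step 1: Find P(+)
P(+) = P(+|D)P(D) + P(+|¬D)P(¬D)
     = 0.8950 × 0.0830 + 0.1864 × 0.9170
     = 0.07428500 + 0.17092880
     = 0.24521380

Step 2: Apply Bayes' theorem for P(D|+)
P(D|+) = P(+|D)P(D) / P(+)
       = 0.07428500 / 0.24521380
       = 0.3029


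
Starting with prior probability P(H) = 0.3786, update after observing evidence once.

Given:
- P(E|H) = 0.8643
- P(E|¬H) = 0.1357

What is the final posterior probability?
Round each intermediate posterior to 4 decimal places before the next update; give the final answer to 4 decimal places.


Sequential Bayesian updating:

Initial prior: P(H) = 0.3786

Update 1:
  P(E) = 0.8643 × 0.3786 + 0.1357 × 0.6214 = 0.32722398 + 0.08432398 = 0.41154796
  P(H|E) = 0.32722398 / 0.41154796 = 0.7951

Final posterior: 0.7951


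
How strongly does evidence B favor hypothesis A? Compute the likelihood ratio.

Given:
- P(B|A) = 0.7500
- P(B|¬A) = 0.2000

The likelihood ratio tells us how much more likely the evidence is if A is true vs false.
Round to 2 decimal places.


Likelihood Ratio (LR) = P(B|A) / P(B|¬A)

LR = 0.7500 / 0.2000
   = 3.75

The evidence is 3.75 times more likely if A is true than if A is false.
LR > 1, so observing B raises the odds in favor of A.


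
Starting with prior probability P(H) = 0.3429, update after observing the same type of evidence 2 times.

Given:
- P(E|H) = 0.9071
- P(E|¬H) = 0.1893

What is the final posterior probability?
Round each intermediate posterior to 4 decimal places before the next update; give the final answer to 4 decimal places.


Sequential Bayesian updating:

Initial prior: P(H) = 0.3429

Update 1:
  P(E) = 0.9071 × 0.3429 + 0.1893 × 0.6571 = 0.31104459 + 0.12438903 = 0.43543362
  P(H|E) = 0.31104459 / 0.43543362 = 0.7143

Update 2:
  P(E) = 0.9071 × 0.7143 + 0.1893 × 0.2857 = 0.64794153 + 0.05408301 = 0.70202454
  P(H|E) = 0.64794153 / 0.70202454 = 0.9230

Final posterior: 0.9230


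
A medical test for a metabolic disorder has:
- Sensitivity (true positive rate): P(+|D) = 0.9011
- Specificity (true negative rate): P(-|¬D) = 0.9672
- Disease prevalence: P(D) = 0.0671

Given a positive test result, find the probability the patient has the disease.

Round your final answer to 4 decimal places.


Let D = has disease, + = positive test

Given:
- P(D) = 0.0671 (prevalence)
- P(+|D) = 0.9011 (sensitivity)
- P(-|¬D) = 0.9672 (specificity)
- P(+|¬D) = 0.0328 (false positive rate = 1 - specificity)

Step 1: Find P(+)
P(+) = P(+|D)P(D) + P(+|¬D)P(¬D)
     = 0.9011 × 0.0671 + 0.0328 × 0.9329
     = 0.06046381 + 0.03059912
     = 0.09106293

Step 2: Apply Bayes' theorem for P(D|+)
P(D|+) = P(+|D)P(D) / P(+)
       = 0.06046381 / 0.09106293
       = 0.6640


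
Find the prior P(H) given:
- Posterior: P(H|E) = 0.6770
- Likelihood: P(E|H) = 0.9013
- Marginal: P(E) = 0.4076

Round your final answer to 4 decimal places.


From Bayes' theorem: P(H|E) = P(E|H) × P(H) / P(E)

Rearranging for P(H):
P(H) = P(H|E) × P(E) / P(E|H)
     = 0.6770 × 0.4076 / 0.9013
     = 0.27594520 / 0.9013
     = 0.3062


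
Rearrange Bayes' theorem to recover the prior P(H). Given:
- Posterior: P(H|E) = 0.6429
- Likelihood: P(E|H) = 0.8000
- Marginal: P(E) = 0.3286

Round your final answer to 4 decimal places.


From Bayes' theorem: P(H|E) = P(E|H) × P(H) / P(E)

Rearranging for P(H):
P(H) = P(H|E) × P(E) / P(E|H)
     = 0.6429 × 0.3286 / 0.8000
     = 0.21125694 / 0.8000
     = 0.2641


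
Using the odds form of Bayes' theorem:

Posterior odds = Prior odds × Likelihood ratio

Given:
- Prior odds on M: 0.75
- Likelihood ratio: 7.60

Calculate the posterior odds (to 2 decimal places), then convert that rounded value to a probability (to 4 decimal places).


Step 1: Calculate posterior odds
Posterior odds = Prior odds × LR
               = 0.75 × 7.60
               = 5.70

Step 2: Convert to probability
P(M|E) = Posterior odds / (1 + Posterior odds)
       = 5.70 / (1 + 5.70)
       = 5.70 / 6.70
       = 0.8507

The evidence increased P(M) from 0.4286 to 0.8507.


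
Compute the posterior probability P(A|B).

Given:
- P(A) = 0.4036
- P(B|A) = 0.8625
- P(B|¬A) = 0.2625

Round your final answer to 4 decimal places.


Bayes' theorem: P(A|B) = P(B|A) × P(A) / P(B)

Step 1: Calculate P(B) using law of total probability
P(B) = P(B|A)P(A) + P(B|¬A)P(¬A)
     = 0.8625 × 0.4036 + 0.2625 × 0.5964
     = 0.34810500 + 0.15655500
     = 0.50466000

Step 2: Apply Bayes' theorem
P(A|B) = P(B|A) × P(A) / P(B)
       = 0.34810500 / 0.50466000
       = 0.6898


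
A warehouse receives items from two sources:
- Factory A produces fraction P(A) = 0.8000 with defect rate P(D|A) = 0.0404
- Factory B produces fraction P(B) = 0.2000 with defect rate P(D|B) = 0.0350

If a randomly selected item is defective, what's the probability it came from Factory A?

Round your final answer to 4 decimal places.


Let A = from Factory A, D = defective

Given:
- P(A) = 0.8000, P(B) = 0.2000
- P(D|A) = 0.0404, P(D|B) = 0.0350

Step 1: Find P(D)
P(D) = P(D|A)P(A) + P(D|B)P(B)
     = 0.0404 × 0.8000 + 0.0350 × 0.2000
     = 0.03232000 + 0.00700000
     = 0.03932000

Step 2: Apply Bayes' theorem
P(A|D) = P(D|A)P(A) / P(D)
       = 0.03232000 / 0.03932000
       = 0.8220


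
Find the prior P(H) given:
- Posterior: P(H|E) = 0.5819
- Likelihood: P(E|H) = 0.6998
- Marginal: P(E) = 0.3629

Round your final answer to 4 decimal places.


From Bayes' theorem: P(H|E) = P(E|H) × P(H) / P(E)

Rearranging for P(H):
P(H) = P(H|E) × P(E) / P(E|H)
     = 0.5819 × 0.3629 / 0.6998
     = 0.21117151 / 0.6998
     = 0.3018


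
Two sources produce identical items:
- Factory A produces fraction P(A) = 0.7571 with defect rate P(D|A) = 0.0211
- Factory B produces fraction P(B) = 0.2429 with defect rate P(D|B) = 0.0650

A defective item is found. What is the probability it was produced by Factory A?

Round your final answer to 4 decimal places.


Let A = from Factory A, D = defective

Given:
- P(A) = 0.7571, P(B) = 0.2429
- P(D|A) = 0.0211, P(D|B) = 0.0650

Step 1: Find P(D)
P(D) = P(D|A)P(A) + P(D|B)P(B)
     = 0.0211 × 0.7571 + 0.0650 × 0.2429
     = 0.01597481 + 0.01578850
     = 0.03176331

Step 2: Apply Bayes' theorem
P(A|D) = P(D|A)P(A) / P(D)
       = 0.01597481 / 0.03176331
       = 0.5029


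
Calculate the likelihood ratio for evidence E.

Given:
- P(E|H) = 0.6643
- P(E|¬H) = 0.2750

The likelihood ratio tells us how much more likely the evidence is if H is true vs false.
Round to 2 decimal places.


Likelihood Ratio (LR) = P(E|H) / P(E|¬H)

LR = 0.6643 / 0.2750
   = 2.42

The evidence is 2.42 times more likely if H is true than if H is false.
Because LR exceeds 1, E is evidence for H.


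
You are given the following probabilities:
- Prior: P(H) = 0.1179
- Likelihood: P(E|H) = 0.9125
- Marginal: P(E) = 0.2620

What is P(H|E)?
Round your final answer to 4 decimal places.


Using Bayes' theorem:

P(H|E) = P(E|H) × P(H) / P(E)
       = 0.9125 × 0.1179 / 0.2620
       = 0.10758375 / 0.2620
       = 0.4106

The evidence strengthens our belief in H.
Prior: 0.1179 → Posterior: 0.4106


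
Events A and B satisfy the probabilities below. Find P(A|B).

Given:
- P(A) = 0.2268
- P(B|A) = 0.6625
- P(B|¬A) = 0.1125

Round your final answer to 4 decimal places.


Bayes' theorem: P(A|B) = P(B|A) × P(A) / P(B)

Step 1: Calculate P(B) using law of total probability
P(B) = P(B|A)P(A) + P(B|¬A)P(¬A)
     = 0.6625 × 0.2268 + 0.1125 × 0.7732
     = 0.15025500 + 0.08698500
     = 0.23724000

Step 2: Apply Bayes' theorem
P(A|B) = P(B|A) × P(A) / P(B)
       = 0.15025500 / 0.23724000
       = 0.6333


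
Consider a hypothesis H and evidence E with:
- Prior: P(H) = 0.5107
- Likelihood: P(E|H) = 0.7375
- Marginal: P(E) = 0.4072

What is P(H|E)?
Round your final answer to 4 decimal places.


Using Bayes' theorem:

P(H|E) = P(E|H) × P(H) / P(E)
       = 0.7375 × 0.5107 / 0.4072
       = 0.37664125 / 0.4072
       = 0.9250

The evidence strengthens our belief in H.
Prior: 0.5107 → Posterior: 0.9250


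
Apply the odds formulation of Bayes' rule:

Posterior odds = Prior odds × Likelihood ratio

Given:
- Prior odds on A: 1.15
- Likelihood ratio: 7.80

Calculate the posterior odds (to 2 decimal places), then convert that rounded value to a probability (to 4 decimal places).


Step 1: Calculate posterior odds
Posterior odds = Prior odds × LR
               = 1.15 × 7.80
               = 8.97

Step 2: Convert to probability
P(A|E) = Posterior odds / (1 + Posterior odds)
       = 8.97 / (1 + 8.97)
       = 8.97 / 9.97
       = 0.8997

The evidence increased P(A) from 0.5349 to 0.8997.


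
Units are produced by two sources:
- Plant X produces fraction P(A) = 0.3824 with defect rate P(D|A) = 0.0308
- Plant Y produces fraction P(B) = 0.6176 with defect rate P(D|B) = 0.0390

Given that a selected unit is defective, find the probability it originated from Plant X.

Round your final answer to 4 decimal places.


Let A = from Plant X, D = defective

Given:
- P(A) = 0.3824, P(B) = 0.6176
- P(D|A) = 0.0308, P(D|B) = 0.0390

Step 1: Find P(D)
P(D) = P(D|A)P(A) + P(D|B)P(B)
     = 0.0308 × 0.3824 + 0.0390 × 0.6176
     = 0.01177792 + 0.02408640
     = 0.03586432

Step 2: Apply Bayes' theorem
P(A|D) = P(D|A)P(A) / P(D)
       = 0.01177792 / 0.03586432
       = 0.3284


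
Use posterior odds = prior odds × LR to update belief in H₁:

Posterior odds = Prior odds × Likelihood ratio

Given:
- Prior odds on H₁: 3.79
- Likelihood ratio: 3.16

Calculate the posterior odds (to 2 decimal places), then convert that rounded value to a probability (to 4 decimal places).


Step 1: Calculate posterior odds
Posterior odds = Prior odds × LR
               = 3.79 × 3.16
               = 11.98

Step 2: Convert to probability
P(H₁|E) = Posterior odds / (1 + Posterior odds)
       = 11.98 / (1 + 11.98)
       = 11.98 / 12.98
       = 0.9230

The evidence increased P(H₁) from 0.7912 to 0.9230.


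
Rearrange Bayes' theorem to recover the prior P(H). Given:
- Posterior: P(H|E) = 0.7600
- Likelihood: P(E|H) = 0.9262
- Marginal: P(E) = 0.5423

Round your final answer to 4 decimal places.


From Bayes' theorem: P(H|E) = P(E|H) × P(H) / P(E)

Rearranging for P(H):
P(H) = P(H|E) × P(E) / P(E|H)
     = 0.7600 × 0.5423 / 0.9262
     = 0.41214800 / 0.9262
     = 0.4450


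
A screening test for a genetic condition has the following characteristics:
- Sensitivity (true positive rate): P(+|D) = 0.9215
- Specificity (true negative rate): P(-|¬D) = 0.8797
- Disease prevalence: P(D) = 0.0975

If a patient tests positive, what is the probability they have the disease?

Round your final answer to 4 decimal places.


Let D = has disease, + = positive test

Given:
- P(D) = 0.0975 (prevalence)
- P(+|D) = 0.9215 (sensitivity)
- P(-|¬D) = 0.8797 (specificity)
- P(+|¬D) = 0.1203 (false positive rate = 1 - specificity)

Step 1: Find P(+)
P(+) = P(+|D)P(D) + P(+|¬D)P(¬D)
     = 0.9215 × 0.0975 + 0.1203 × 0.9025
     = 0.08984625 + 0.10857075
     = 0.19841700

Step 2: Apply Bayes' theorem for P(D|+)
P(D|+) = P(+|D)P(D) / P(+)
       = 0.08984625 / 0.19841700
       = 0.4528


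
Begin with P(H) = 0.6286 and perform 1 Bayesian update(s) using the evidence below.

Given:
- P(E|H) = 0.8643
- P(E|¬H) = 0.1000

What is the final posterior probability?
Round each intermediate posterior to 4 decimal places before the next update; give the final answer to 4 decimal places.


Sequential Bayesian updating:

Initial prior: P(H) = 0.6286

Update 1:
  P(E) = 0.8643 × 0.6286 + 0.1000 × 0.3714 = 0.54329898 + 0.03714000 = 0.58043898
  P(H|E) = 0.54329898 / 0.58043898 = 0.9360

Final posterior: 0.9360


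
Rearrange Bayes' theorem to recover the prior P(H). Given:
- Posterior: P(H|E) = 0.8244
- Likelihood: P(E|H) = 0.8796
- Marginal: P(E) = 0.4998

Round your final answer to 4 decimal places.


From Bayes' theorem: P(H|E) = P(E|H) × P(H) / P(E)

Rearranging for P(H):
P(H) = P(H|E) × P(E) / P(E|H)
     = 0.8244 × 0.4998 / 0.8796
     = 0.41203512 / 0.8796
     = 0.4684


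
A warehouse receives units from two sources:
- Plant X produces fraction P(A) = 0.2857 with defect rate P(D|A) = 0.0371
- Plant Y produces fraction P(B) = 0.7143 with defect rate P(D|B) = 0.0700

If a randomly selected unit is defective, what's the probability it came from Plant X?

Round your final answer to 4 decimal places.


Let A = from Plant X, D = defective

Given:
- P(A) = 0.2857, P(B) = 0.7143
- P(D|A) = 0.0371, P(D|B) = 0.0700

Step 1: Find P(D)
P(D) = P(D|A)P(A) + P(D|B)P(B)
     = 0.0371 × 0.2857 + 0.0700 × 0.7143
     = 0.01059947 + 0.05000100
     = 0.06060047

Step 2: Apply Bayes' theorem
P(A|D) = P(D|A)P(A) / P(D)
       = 0.01059947 / 0.06060047
       = 0.1749


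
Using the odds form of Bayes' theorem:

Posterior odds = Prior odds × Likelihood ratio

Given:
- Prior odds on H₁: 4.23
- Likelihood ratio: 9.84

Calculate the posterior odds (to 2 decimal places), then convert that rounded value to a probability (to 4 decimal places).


Step 1: Calculate posterior odds
Posterior odds = Prior odds × LR
               = 4.23 × 9.84
               = 41.62

Step 2: Convert to probability
P(H₁|E) = Posterior odds / (1 + Posterior odds)
       = 41.62 / (1 + 41.62)
       = 41.62 / 42.62
       = 0.9765

The evidence increased P(H₁) from 0.8088 to 0.9765.


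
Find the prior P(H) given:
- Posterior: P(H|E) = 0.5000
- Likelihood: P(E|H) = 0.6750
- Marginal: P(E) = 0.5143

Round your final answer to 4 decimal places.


From Bayes' theorem: P(H|E) = P(E|H) × P(H) / P(E)

Rearranging for P(H):
P(H) = P(H|E) × P(E) / P(E|H)
     = 0.5000 × 0.5143 / 0.6750
     = 0.25715000 / 0.6750
     = 0.3810


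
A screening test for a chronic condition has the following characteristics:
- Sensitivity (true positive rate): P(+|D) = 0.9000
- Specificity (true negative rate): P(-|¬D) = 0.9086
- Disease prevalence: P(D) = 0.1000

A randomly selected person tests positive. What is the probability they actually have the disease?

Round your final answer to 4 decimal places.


Let D = has disease, + = positive test

Given:
- P(D) = 0.1000 (prevalence)
- P(+|D) = 0.9000 (sensitivity)
- P(-|¬D) = 0.9086 (specificity)
- P(+|¬D) = 0.0914 (false positive rate = 1 - specificity)

Step 1: Find P(+)
P(+) = P(+|D)P(D) + P(+|¬D)P(¬D)
     = 0.9000 × 0.1000 + 0.0914 × 0.9000
     = 0.09000000 + 0.08226000
     = 0.17226000

Step 2: Apply Bayes' theorem for P(D|+)
P(D|+) = P(+|D)P(D) / P(+)
       = 0.09000000 / 0.17226000
       = 0.5225


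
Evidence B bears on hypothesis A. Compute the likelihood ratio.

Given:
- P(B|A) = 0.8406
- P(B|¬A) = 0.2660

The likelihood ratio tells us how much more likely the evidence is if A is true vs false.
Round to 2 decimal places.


Likelihood Ratio (LR) = P(B|A) / P(B|¬A)

LR = 0.8406 / 0.2660
   = 3.16

The evidence is 3.16 times more likely if A is true than if A is false.
Because LR exceeds 1, B is evidence for A.


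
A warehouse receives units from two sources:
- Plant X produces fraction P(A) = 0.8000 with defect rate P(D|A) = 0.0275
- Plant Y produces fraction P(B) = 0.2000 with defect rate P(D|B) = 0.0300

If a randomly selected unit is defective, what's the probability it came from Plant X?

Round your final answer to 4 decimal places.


Let A = from Plant X, D = defective

Given:
- P(A) = 0.8000, P(B) = 0.2000
- P(D|A) = 0.0275, P(D|B) = 0.0300

Step 1: Find P(D)
P(D) = P(D|A)P(A) + P(D|B)P(B)
     = 0.0275 × 0.8000 + 0.0300 × 0.2000
     = 0.02200000 + 0.00600000
     = 0.02800000

Step 2: Apply Bayes' theorem
P(A|D) = P(D|A)P(A) / P(D)
       = 0.02200000 / 0.02800000
       = 0.7857


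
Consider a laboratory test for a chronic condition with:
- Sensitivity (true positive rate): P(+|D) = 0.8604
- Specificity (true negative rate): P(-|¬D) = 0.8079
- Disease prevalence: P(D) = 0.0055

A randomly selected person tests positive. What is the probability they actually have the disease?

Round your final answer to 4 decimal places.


Let D = has disease, + = positive test

Given:
- P(D) = 0.0055 (prevalence)
- P(+|D) = 0.8604 (sensitivity)
- P(-|¬D) = 0.8079 (specificity)
- P(+|¬D) = 0.1921 (false positive rate = 1 - specificity)

Step 1: Find P(+)
P(+) = P(+|D)P(D) + P(+|¬D)P(¬D)
     = 0.8604 × 0.0055 + 0.1921 × 0.9945
     = 0.00473220 + 0.19104345
     = 0.19577565

Step 2: Apply Bayes' theorem for P(D|+)
P(D|+) = P(+|D)P(D) / P(+)
       = 0.00473220 / 0.19577565
       = 0.0242


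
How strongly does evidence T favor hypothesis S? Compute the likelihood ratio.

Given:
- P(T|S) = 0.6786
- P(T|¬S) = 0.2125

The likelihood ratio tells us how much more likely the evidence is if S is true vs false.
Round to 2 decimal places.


Likelihood Ratio (LR) = P(T|S) / P(T|¬S)

LR = 0.6786 / 0.2125
   = 3.19

The evidence is 3.19 times more likely if S is true than if S is false.
LR > 1, so observing T raises the odds in favor of S.


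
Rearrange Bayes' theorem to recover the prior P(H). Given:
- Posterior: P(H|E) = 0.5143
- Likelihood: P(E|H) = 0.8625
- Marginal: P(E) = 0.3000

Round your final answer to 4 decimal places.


From Bayes' theorem: P(H|E) = P(E|H) × P(H) / P(E)

Rearranging for P(H):
P(H) = P(H|E) × P(E) / P(E|H)
     = 0.5143 × 0.3000 / 0.8625
     = 0.15429000 / 0.8625
     = 0.1789


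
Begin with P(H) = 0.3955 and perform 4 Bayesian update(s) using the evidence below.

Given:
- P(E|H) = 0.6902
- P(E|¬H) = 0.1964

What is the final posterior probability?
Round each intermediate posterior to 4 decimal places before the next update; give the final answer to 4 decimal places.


Sequential Bayesian updating:

Initial prior: P(H) = 0.3955

Update 1:
  P(E) = 0.6902 × 0.3955 + 0.1964 × 0.6045 = 0.27297410 + 0.11872380 = 0.39169790
  P(H|E) = 0.27297410 / 0.39169790 = 0.6969

Update 2:
  P(E) = 0.6902 × 0.6969 + 0.1964 × 0.3031 = 0.48100038 + 0.05952884 = 0.54052922
  P(H|E) = 0.48100038 / 0.54052922 = 0.8899

Update 3:
  P(E) = 0.6902 × 0.8899 + 0.1964 × 0.1101 = 0.61420898 + 0.02162364 = 0.63583262
  P(H|E) = 0.61420898 / 0.63583262 = 0.9660

Update 4:
  P(E) = 0.6902 × 0.9660 + 0.1964 × 0.0340 = 0.66673320 + 0.00667760 = 0.67341080
  P(H|E) = 0.66673320 / 0.67341080 = 0.9901

Final posterior: 0.9901
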